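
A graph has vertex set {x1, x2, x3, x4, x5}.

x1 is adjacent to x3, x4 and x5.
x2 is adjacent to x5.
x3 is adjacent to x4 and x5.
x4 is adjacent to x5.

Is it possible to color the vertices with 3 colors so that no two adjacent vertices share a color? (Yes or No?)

x1, x3, x4, x5 are pairwise adjacent (a clique of size 4), so at least 4 colors are needed.
So 3 colors are not enough.

No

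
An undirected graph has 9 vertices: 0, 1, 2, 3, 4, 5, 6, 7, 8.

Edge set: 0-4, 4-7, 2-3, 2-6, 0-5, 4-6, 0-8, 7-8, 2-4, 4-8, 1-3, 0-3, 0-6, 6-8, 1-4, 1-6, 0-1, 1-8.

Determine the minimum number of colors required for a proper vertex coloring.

0, 1, 4, 6, 8 are mutually adjacent (a clique of size 5), so at least 5 colors are needed.
5 colors suffice: color a → {0, 2, 7}; color b → {3, 4, 5}; color c → {8}; color d → {6}; color e → {1}. Each edge has distinct colors on its endpoints.

5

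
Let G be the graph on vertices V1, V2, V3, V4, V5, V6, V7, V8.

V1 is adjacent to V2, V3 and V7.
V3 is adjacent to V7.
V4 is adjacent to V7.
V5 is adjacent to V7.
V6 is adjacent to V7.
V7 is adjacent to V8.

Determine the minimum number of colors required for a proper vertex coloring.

3

V1, V3, V7 form a triangle, so at least 3 colors are needed.
A valid assignment using 3 colors: V1=blue, V2=red, V3=green, V4=blue, V5=blue, V6=blue, V7=red, V8=blue. Every edge joins two different colors.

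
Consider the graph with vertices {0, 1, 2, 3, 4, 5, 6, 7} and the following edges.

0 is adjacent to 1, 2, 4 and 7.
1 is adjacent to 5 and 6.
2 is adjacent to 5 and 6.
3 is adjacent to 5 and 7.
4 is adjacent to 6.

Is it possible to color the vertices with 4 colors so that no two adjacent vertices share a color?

The chromatic number is 3. The cycle 3-5-2-0-7-3 has odd length 5, so it cannot be 2-colored; at least 3 colors are needed.
A valid assignment using 3 colors: 0=a, 1=b, 2=b, 3=c, 4=b, 5=a, 6=a, 7=b.
Since 4 ≥ 3, a proper 4-coloring certainly exists.

Yes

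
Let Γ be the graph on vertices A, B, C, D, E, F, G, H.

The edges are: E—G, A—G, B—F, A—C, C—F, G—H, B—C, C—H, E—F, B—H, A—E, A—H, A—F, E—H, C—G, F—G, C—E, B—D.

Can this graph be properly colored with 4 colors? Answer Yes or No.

A, C, E, F, G are pairwise adjacent (a clique of size 5), so at least 5 colors are needed.
So 4 colors are not enough.

No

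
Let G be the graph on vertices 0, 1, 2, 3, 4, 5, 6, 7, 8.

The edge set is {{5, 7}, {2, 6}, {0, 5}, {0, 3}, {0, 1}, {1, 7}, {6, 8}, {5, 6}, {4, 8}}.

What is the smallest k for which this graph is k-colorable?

2

5 and 7 are adjacent, so at least 2 colors are needed.
2 colors suffice: 0=b, 1=a, 2=a, 3=a, 4=b, 5=a, 6=b, 7=b, 8=a. No two adjacent vertices share a color.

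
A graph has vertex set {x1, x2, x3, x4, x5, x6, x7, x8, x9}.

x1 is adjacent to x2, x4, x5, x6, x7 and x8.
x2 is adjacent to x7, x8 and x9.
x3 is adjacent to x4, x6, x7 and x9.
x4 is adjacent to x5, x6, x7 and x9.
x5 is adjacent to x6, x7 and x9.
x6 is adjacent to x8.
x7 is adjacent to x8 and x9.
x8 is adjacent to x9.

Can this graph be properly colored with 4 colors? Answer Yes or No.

The chromatic number is 4. x2, x7, x8, x9 form a clique, so at least 4 colors are needed.
4 colors suffice: x1=3, x2=4, x3=4, x4=2, x5=4, x6=1, x7=1, x8=2, x9=3.
That is already a proper 4-coloring.

Yes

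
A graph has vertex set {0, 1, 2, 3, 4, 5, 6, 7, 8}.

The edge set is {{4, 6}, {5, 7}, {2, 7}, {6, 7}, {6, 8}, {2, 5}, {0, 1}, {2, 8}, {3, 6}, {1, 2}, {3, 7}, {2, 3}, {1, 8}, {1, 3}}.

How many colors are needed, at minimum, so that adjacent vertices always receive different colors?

2, 3, 7 form a triangle, so at least 3 colors are needed.
3 colors suffice: color a → {0, 2, 6}; color b → {3, 4, 5, 8}; color c → {1, 7}. Each edge has distinct colors on its endpoints.

3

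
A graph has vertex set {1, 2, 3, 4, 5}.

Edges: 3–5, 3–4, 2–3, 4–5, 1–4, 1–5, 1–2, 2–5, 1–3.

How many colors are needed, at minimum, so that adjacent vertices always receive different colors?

4

1, 3, 4, 5 form a clique, so at least 4 colors are needed.
A valid assignment using 4 colors: 1=b, 2=d, 3=c, 4=d, 5=a. Each edge has distinct colors on its endpoints.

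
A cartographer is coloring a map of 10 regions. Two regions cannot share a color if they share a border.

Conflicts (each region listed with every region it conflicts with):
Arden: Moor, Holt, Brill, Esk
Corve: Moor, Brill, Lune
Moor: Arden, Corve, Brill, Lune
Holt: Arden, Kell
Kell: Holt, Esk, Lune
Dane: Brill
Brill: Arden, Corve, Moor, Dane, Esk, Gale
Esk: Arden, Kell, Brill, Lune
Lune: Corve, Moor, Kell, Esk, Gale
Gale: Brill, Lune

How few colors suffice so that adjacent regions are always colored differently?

3

Corve, Moor, Lune all conflict with each other, so at least 3 colors are needed.
One proper 3-coloring: Arden=3, Corve=3, Moor=2, Holt=1, Kell=3, Dane=2, Brill=1, Esk=2, Lune=1, Gale=2. Each listed conflict is separated.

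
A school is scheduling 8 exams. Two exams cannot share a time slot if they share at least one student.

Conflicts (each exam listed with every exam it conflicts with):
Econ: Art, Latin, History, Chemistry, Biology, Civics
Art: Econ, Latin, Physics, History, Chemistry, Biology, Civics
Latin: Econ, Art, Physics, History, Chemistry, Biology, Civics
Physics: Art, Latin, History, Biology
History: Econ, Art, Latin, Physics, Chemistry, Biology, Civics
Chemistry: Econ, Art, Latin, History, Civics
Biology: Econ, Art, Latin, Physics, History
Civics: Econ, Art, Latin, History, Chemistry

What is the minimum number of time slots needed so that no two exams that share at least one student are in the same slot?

Econ, Art, Latin, History, Chemistry, Civics pairwise conflict, so at least 6 time slots are needed.
Using 6 time slots: Econ=4, Art=1, Latin=2, Physics=4, History=3, Chemistry=5, Biology=5, Civics=6. No two conflicting exams share a time slot.

6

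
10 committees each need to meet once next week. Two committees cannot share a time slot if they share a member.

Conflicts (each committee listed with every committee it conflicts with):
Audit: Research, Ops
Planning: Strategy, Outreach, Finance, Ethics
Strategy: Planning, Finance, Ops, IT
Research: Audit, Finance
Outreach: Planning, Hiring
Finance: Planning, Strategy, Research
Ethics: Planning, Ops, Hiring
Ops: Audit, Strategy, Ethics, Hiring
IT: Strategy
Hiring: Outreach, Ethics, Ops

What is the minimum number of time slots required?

Planning, Strategy, Finance are mutually in conflict, so at least 3 time slots are needed.
3 time slots suffice: Audit=3, Planning=2, Strategy=1, Research=1, Outreach=1, Finance=3, Ethics=1, Ops=2, IT=2, Hiring=3. Every pair that conflicts lands in different time slots.

3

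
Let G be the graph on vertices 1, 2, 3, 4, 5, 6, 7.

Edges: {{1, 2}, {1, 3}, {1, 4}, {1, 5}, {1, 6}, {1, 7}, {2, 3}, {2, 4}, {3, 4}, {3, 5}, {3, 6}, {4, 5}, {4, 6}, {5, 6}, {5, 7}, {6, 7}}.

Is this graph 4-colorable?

1, 3, 4, 5, 6 form a clique, so at least 5 colors are needed.
So 4 colors are not enough.

No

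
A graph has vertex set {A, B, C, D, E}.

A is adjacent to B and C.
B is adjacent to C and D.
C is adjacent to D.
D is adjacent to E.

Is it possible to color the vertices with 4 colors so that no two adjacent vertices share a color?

The chromatic number is 3. B, C, D are mutually adjacent, so at least 3 colors are needed.
3 colors suffice: color 1 → {A, D}; color 2 → {C, E}; color 3 → {B}.
Since 4 ≥ 3, a proper 4-coloring certainly exists.

Yes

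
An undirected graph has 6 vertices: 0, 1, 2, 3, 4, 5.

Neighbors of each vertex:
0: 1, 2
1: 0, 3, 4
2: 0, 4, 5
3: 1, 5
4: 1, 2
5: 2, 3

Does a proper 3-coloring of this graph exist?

The chromatic number is 3. The cycle 3-5-2-0-1-3 has odd length 5, so it cannot be 2-colored; at least 3 colors are needed.
3 colors suffice: color a → {1, 2}; color b → {0, 4, 5}; color c → {3}.
That is already a proper 3-coloring.

Yes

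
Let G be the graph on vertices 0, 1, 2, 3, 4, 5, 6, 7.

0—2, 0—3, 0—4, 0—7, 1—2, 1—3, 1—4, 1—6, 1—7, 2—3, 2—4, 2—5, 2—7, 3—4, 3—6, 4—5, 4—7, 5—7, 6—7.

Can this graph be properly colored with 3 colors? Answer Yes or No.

No

1, 2, 3, 4 are mutually adjacent (a clique of size 4), so at least 4 colors are needed.
So 3 colors are not enough.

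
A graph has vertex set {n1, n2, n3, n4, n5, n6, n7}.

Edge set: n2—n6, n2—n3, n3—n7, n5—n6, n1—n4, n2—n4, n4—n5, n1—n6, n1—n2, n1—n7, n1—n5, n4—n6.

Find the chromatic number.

4

n1, n4, n5, n6 are mutually adjacent (a clique of size 4), so at least 4 colors are needed.
4 colors suffice: color red → {n1, n3}; color blue → {n4, n7}; color green → {n2, n5}; color yellow → {n6}. No two adjacent vertices share a color.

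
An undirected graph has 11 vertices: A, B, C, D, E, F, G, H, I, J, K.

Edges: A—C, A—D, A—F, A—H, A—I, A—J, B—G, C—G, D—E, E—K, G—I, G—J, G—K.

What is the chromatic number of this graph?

C and G are adjacent, so at least 2 colors are needed.
One proper 2-coloring: A=1, B=2, C=2, D=2, E=1, F=2, G=1, H=2, I=2, J=2, K=2. Each edge has distinct colors on its endpoints.

2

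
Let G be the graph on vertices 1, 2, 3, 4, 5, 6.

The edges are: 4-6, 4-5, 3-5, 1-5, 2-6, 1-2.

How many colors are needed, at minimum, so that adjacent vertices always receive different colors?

The cycle 1-5-4-6-2-1 has odd length 5, so it cannot be 2-colored; at least 3 colors are needed.
A valid assignment using 3 colors: 1=blue, 2=red, 3=blue, 4=blue, 5=red, 6=green. Every edge joins two different colors.

3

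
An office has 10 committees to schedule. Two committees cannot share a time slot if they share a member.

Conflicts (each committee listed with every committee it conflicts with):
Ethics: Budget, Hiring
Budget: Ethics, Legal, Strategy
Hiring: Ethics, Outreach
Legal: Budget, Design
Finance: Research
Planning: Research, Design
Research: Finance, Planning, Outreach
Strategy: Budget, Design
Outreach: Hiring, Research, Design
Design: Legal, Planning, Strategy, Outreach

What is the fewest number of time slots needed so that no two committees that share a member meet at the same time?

Hiring and Outreach conflict, so at least 2 time slots are needed.
2 time slots suffice: time slot 1 → {Budget, Hiring, Research, Design}; time slot 2 → {Ethics, Legal, Finance, Planning, Strategy, Outreach}. Each listed conflict is separated.

2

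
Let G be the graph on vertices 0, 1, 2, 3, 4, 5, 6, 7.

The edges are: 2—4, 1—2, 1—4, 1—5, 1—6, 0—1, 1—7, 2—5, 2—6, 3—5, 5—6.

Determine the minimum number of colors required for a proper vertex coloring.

4

1, 2, 5, 6 form a clique, so at least 4 colors are needed.
4 colors suffice: color red → {1, 3}; color blue → {0, 4, 5, 7}; color green → {2}; color yellow → {6}. No two adjacent vertices share a color.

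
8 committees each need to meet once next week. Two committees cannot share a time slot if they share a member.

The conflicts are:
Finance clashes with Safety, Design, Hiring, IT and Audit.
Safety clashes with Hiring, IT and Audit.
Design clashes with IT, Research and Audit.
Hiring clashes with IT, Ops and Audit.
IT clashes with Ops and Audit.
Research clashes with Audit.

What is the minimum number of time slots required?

5

Finance, Safety, Hiring, IT, Audit pairwise conflict, so at least 5 time slots are needed.
A valid assignment using 5 time slots: Finance=3, Safety=5, Design=4, Hiring=4, IT=1, Ops=2, Research=1, Audit=2. Each listed conflict is separated.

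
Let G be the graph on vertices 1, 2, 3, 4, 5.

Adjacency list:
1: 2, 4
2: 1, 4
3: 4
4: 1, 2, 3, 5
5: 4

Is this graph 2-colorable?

1, 2, 4 form a triangle, so at least 3 colors are needed.
So 2 colors are not enough.

No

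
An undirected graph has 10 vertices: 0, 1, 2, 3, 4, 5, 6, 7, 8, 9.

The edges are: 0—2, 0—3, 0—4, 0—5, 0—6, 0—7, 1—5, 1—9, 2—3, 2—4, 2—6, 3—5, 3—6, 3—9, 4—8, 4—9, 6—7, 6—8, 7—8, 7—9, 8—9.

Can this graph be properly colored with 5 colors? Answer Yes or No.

The chromatic number is 4. 0, 2, 3, 6 form a clique, so at least 4 colors are needed.
4 colors suffice: color red → {0, 9}; color blue → {4, 5, 6}; color green → {1, 3, 8}; color yellow → {2, 7}.
Since 5 ≥ 4, a proper 5-coloring certainly exists.

Yes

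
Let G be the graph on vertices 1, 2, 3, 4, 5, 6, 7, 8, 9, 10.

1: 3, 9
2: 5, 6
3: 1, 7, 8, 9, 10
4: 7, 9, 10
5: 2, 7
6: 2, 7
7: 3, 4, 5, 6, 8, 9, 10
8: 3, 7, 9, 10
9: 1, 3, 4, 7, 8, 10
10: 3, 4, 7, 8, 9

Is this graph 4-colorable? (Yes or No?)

3, 7, 8, 9, 10 form a clique, so at least 5 colors are needed.
So 4 colors are not enough.

No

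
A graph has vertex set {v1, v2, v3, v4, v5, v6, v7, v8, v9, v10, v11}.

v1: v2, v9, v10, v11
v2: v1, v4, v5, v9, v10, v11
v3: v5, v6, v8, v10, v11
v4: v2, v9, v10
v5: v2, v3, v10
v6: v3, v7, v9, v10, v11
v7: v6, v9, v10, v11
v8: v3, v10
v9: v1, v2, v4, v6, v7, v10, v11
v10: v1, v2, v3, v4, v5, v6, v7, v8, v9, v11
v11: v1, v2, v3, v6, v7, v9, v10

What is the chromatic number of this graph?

v6, v7, v9, v10, v11 are mutually adjacent (a clique of size 5), so at least 5 colors are needed.
5 colors suffice: color 1 → {v10}; color 2 → {v4, v5, v8, v11}; color 3 → {v3, v9}; color 4 → {v2, v6}; color 5 → {v1, v7}. Every edge joins two different colors.

5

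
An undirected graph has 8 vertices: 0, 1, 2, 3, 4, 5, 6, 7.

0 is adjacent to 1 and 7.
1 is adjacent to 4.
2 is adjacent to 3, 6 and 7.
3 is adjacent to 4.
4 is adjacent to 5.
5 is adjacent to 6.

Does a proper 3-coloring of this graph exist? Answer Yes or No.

The chromatic number is 3. The cycle 4-3-2-6-5-4 has odd length 5, so it cannot be 2-colored; at least 3 colors are needed.
A valid assignment using 3 colors: 0=a, 1=b, 2=a, 3=b, 4=a, 5=c, 6=b, 7=b.
That is already a proper 3-coloring.

Yes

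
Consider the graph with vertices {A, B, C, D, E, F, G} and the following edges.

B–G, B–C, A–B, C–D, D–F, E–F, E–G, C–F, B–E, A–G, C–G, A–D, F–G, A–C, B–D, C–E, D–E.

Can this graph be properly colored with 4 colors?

The chromatic number is 4. A, B, C, G are mutually adjacent (a clique of size 4), so at least 4 colors are needed.
4 colors suffice: color red → {C}; color blue → {D, G}; color green → {B, F}; color yellow → {A, E}.
That is already a proper 4-coloring.

Yes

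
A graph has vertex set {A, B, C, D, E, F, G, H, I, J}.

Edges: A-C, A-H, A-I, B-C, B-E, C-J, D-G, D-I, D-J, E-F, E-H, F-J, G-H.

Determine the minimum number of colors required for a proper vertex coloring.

3

The cycle C-A-I-D-J-C has odd length 5, so it cannot be 2-colored; at least 3 colors are needed.
3 colors suffice: A=red, B=green, C=blue, D=blue, E=red, F=blue, G=red, H=blue, I=green, J=red. Every edge joins two different colors.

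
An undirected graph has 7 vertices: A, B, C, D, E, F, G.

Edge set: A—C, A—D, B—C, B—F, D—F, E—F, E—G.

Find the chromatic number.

3

The cycle B-F-D-A-C-B has odd length 5, so it cannot be 2-colored; at least 3 colors are needed.
3 colors suffice: color 1 → {A, F, G}; color 2 → {B, D, E}; color 3 → {C}. Each edge has distinct colors on its endpoints.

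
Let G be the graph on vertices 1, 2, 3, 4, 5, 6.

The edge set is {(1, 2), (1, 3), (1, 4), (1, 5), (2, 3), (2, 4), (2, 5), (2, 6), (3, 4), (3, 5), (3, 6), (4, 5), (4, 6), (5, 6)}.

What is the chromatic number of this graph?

2, 3, 4, 5, 6 are mutually adjacent (a clique of size 5), so at least 5 colors are needed.
5 colors suffice: color a → {4}; color b → {3}; color c → {5}; color d → {2}; color e → {1, 6}. Every edge joins two different colors.

5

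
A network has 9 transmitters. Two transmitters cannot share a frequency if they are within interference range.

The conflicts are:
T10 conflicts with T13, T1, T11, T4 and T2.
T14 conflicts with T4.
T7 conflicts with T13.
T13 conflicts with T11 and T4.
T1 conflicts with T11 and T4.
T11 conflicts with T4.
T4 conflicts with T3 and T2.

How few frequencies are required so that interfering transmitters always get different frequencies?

T10, T1, T11, T4 pairwise conflict, so at least 4 frequencies are needed.
A valid assignment using 4 frequencies: T10=2, T14=2, T7=1, T13=4, T1=4, T11=3, T4=1, T3=2, T2=3. Every pair that conflicts lands in different frequencies.

4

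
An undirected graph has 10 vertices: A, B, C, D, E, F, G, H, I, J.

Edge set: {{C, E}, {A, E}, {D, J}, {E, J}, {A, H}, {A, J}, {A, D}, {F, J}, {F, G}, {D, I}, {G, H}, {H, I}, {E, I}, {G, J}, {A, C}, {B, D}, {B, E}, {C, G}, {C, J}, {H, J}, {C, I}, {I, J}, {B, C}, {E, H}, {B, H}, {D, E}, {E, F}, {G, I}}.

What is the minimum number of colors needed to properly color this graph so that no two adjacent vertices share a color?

4

C, E, I, J are mutually adjacent (a clique of size 4), so at least 4 colors are needed.
4 colors suffice: color 1 → {E, G}; color 2 → {B, J}; color 3 → {C, D, F, H}; color 4 → {A, I}. No two adjacent vertices share a color.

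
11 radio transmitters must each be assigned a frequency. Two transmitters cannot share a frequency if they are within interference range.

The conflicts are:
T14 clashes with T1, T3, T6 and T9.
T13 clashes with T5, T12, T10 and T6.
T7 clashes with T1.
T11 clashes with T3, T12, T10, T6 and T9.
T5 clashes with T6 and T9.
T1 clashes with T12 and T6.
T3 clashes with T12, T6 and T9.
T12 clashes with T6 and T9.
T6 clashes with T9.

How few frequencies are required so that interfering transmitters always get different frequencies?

5

T11, T3, T12, T6, T9 are mutually in conflict, so at least 5 frequencies are needed.
5 frequencies suffice: frequency 1 → {T7, T10, T6}; frequency 2 → {T13, T1, T9}; frequency 3 → {T14, T5, T12}; frequency 4 → {T11}; frequency 5 → {T3}. No two conflicting transmitters share a frequency.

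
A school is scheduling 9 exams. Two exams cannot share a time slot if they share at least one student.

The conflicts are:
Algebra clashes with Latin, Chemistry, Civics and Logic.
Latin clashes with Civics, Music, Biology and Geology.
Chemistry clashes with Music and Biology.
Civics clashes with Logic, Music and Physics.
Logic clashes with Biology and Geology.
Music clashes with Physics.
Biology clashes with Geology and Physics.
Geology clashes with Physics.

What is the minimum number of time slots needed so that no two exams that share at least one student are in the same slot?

Algebra, Latin, Civics are mutually in conflict, so at least 3 time slots are needed.
A valid assignment using 3 time slots: Algebra=3, Latin=2, Chemistry=2, Civics=1, Logic=2, Music=3, Biology=1, Geology=3, Physics=2. No two conflicting exams share a time slot.

3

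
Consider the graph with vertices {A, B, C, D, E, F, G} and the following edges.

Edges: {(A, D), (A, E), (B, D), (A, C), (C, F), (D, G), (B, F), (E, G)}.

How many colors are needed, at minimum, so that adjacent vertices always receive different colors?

The cycle D-A-C-F-B-D has odd length 5, so it cannot be 2-colored; at least 3 colors are needed.
3 colors suffice: color 1 → {A, B, G}; color 2 → {C, D, E}; color 3 → {F}. Each edge has distinct colors on its endpoints.

3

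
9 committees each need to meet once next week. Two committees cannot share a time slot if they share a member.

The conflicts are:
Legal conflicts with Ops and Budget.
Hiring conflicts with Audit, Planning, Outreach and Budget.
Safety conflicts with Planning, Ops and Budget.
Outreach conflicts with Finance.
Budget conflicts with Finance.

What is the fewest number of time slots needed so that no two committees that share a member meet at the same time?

Hiring and Budget conflict, so at least 2 time slots are needed.
A valid assignment using 2 time slots: Legal=1, Hiring=1, Audit=2, Safety=1, Planning=2, Ops=2, Outreach=2, Budget=2, Finance=1. No two conflicting committees share a time slot.

2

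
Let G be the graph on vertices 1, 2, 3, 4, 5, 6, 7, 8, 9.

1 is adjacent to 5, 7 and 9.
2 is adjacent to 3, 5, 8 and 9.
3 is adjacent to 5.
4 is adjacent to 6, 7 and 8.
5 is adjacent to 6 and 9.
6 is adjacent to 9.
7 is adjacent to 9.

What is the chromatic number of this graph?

5, 6, 9 are pairwise adjacent, so at least 3 colors are needed.
3 colors suffice: color red → {5, 7, 8}; color blue → {3, 4, 9}; color green → {1, 2, 6}. Each edge has distinct colors on its endpoints.

3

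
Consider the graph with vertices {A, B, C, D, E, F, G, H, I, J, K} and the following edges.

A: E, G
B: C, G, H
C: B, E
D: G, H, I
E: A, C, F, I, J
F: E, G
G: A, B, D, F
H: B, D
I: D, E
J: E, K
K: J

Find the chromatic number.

3

The cycle I-E-F-G-D-I has odd length 5, so it cannot be 2-colored; at least 3 colors are needed.
3 colors suffice: color red → {E, G, H, K}; color blue → {A, B, D, F, J}; color green → {C, I}. Every edge joins two different colors.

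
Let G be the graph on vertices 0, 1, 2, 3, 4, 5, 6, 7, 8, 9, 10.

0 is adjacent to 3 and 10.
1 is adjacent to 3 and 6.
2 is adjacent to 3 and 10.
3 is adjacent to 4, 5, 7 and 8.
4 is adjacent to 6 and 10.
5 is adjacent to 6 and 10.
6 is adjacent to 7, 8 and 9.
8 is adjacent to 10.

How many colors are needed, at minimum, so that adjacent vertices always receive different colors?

2

6 and 7 are adjacent, so at least 2 colors are needed.
A valid assignment using 2 colors: 0=b, 1=b, 2=b, 3=a, 4=b, 5=b, 6=a, 7=b, 8=b, 9=b, 10=a. Each edge has distinct colors on its endpoints.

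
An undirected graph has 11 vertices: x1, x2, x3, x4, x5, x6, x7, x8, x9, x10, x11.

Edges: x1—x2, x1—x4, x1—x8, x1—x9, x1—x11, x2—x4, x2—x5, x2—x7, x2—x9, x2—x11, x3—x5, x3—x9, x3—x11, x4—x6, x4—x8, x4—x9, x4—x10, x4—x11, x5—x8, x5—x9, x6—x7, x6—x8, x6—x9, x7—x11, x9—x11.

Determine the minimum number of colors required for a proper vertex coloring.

x1, x2, x4, x9, x11 form a clique, so at least 5 colors are needed.
A valid assignment using 5 colors: x1=5, x2=3, x3=3, x4=2, x5=2, x6=3, x7=1, x8=1, x9=1, x10=1, x11=4. Every edge joins two different colors.

5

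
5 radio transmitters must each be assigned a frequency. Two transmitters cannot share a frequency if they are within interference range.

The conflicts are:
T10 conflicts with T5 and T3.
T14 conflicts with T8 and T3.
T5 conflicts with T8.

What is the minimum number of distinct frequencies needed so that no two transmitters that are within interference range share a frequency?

The cycle T10-T5-T8-T14-T3-T10 has odd length 5, so it cannot be 2-colored; at least 3 frequencies are needed.
3 frequencies suffice: frequency 1 → {T10, T8}; frequency 2 → {T5, T3}; frequency 3 → {T14}. Every pair that conflicts lands in different frequencies.

3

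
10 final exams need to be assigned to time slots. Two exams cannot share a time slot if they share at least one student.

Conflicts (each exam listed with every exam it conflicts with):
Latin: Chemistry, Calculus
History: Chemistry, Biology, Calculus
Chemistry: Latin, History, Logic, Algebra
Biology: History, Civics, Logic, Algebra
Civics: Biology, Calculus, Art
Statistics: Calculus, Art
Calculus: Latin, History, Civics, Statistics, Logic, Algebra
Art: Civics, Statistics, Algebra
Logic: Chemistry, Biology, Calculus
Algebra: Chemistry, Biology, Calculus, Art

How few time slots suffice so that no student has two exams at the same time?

2

Statistics and Art conflict, so at least 2 time slots are needed.
A valid assignment using 2 time slots: Latin=2, History=2, Chemistry=1, Biology=1, Civics=2, Statistics=2, Calculus=1, Art=1, Logic=2, Algebra=2. Every pair that conflicts lands in different time slots.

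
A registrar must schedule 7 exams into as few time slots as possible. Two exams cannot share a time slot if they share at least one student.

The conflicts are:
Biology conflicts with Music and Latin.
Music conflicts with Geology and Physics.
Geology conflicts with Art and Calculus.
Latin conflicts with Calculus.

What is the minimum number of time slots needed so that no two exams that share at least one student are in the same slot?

The cycle Latin-Biology-Music-Geology-Calculus-Latin has odd length 5, so it cannot be 2-colored; at least 3 time slots are needed.
3 time slots suffice: time slot 1 → {Music, Art, Calculus}; time slot 2 → {Biology, Geology, Physics}; time slot 3 → {Latin}. Every pair that conflicts lands in different time slots.

3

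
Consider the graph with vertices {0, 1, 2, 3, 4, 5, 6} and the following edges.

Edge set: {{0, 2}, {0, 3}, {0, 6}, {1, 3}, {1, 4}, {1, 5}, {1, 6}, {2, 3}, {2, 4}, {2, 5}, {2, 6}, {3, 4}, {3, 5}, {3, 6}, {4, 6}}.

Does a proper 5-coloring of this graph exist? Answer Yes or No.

Yes

The chromatic number is 4. 1, 3, 4, 6 form a clique, so at least 4 colors are needed.
4 colors suffice: color a → {3}; color b → {1, 2}; color c → {5, 6}; color d → {0, 4}.
Since 5 ≥ 4, a proper 5-coloring certainly exists.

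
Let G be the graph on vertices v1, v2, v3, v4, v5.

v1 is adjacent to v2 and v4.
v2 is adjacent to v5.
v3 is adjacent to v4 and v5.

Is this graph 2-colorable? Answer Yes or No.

No

The cycle v1-v2-v5-v3-v4-v1 has odd length 5, so it cannot be 2-colored; at least 3 colors are needed.
So 2 colors are not enough.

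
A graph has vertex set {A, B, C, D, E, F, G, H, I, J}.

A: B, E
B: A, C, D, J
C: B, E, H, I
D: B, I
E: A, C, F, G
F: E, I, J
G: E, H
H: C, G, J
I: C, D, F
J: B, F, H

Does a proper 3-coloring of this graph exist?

Yes

The chromatic number is 3. The cycle J-B-C-I-F-J has odd length 5, so it cannot be 2-colored; at least 3 colors are needed.
3 colors suffice: color 1 → {A, C, D, G, J}; color 2 → {B, E, H, I}; color 3 → {F}.
That is already a proper 3-coloring.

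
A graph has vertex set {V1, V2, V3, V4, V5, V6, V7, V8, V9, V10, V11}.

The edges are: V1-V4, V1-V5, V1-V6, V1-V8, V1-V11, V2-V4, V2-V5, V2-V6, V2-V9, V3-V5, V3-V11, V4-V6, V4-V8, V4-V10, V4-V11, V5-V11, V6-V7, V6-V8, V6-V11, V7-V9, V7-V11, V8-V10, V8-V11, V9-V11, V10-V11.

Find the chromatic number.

5

V1, V4, V6, V8, V11 are pairwise adjacent (a clique of size 5), so at least 5 colors are needed.
5 colors suffice: color 1 → {V2, V11}; color 2 → {V5, V6, V9, V10}; color 3 → {V3, V4, V7}; color 4 → {V1}; color 5 → {V8}. Each edge has distinct colors on its endpoints.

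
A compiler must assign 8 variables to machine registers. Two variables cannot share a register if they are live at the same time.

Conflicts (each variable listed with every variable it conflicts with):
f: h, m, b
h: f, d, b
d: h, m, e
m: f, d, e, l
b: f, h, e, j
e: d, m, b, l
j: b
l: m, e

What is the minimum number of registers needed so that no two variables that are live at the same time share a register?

d, m, e are mutually in conflict, so at least 3 registers are needed.
A valid assignment using 3 registers: f=3, h=1, d=3, m=2, b=2, e=1, j=1, l=3. No two conflicting variables share a register.

3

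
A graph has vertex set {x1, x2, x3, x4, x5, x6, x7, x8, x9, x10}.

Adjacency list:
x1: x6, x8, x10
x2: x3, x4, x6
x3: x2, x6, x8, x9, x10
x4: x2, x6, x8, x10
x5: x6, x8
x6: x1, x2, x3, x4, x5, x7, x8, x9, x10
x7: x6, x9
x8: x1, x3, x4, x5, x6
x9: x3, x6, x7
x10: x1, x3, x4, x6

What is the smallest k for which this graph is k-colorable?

x3, x6, x8 form a triangle, so at least 3 colors are needed.
3 colors suffice: color 1 → {x6}; color 2 → {x1, x3, x4, x5, x7}; color 3 → {x2, x8, x9, x10}. No two adjacent vertices share a color.

3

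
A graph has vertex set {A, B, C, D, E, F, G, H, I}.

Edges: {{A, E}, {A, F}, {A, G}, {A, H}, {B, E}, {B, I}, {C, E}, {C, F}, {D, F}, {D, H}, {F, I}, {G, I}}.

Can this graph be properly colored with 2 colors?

No

The cycle B-I-F-C-E-B has odd length 5, so it cannot be 2-colored; at least 3 colors are needed.
So 2 colors are not enough.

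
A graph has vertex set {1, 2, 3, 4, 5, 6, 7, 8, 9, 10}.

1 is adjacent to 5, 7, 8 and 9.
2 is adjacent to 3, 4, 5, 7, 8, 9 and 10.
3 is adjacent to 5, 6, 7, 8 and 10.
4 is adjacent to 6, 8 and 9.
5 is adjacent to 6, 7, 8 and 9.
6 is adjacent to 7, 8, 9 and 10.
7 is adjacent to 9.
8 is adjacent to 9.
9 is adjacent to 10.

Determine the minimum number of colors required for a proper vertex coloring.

4

4, 6, 8, 9 are pairwise adjacent (a clique of size 4), so at least 4 colors are needed.
A valid assignment using 4 colors: 1=green, 2=green, 3=red, 4=blue, 5=blue, 6=green, 7=yellow, 8=yellow, 9=red, 10=blue. Every edge joins two different colors.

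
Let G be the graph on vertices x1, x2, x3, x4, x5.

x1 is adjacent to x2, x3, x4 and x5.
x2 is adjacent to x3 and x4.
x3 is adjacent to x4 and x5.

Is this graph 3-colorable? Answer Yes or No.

No

x1, x2, x3, x4 form a clique, so at least 4 colors are needed.
So 3 colors are not enough.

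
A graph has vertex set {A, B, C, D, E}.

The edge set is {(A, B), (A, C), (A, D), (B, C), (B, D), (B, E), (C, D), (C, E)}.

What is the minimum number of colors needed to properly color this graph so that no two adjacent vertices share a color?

A, B, C, D are pairwise adjacent (a clique of size 4), so at least 4 colors are needed.
4 colors suffice: color red → {B}; color blue → {C}; color green → {A, E}; color yellow → {D}. Every edge joins two different colors.

4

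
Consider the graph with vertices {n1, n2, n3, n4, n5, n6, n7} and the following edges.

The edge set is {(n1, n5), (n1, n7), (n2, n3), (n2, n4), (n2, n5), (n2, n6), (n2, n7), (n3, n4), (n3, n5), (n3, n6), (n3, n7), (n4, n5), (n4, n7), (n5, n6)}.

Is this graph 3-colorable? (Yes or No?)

n2, n3, n5, n6 are mutually adjacent (a clique of size 4), so at least 4 colors are needed.
So 3 colors are not enough.

No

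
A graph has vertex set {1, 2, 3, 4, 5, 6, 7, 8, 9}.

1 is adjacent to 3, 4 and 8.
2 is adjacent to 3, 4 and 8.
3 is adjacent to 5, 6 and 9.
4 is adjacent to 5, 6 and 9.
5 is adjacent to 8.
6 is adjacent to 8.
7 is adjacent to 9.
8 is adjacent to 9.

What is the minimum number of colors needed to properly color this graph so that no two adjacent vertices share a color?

2 and 8 are adjacent, so at least 2 colors are needed.
2 colors suffice: color a → {3, 4, 7, 8}; color b → {1, 2, 5, 6, 9}. Each edge has distinct colors on its endpoints.

2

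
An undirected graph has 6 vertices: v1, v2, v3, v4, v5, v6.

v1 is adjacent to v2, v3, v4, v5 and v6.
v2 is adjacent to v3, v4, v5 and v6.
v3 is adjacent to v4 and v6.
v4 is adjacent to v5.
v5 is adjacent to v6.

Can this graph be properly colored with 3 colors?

No

v1, v2, v3, v6 are mutually adjacent (a clique of size 4), so at least 4 colors are needed.
So 3 colors are not enough.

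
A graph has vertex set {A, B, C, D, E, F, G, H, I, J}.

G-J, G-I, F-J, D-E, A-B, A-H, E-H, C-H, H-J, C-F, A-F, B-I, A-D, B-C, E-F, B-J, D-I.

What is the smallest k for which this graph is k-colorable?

D and I are adjacent, so at least 2 colors are needed.
One proper 2-coloring: A=2, B=1, C=2, D=1, E=2, F=1, G=1, H=1, I=2, J=2. No two adjacent vertices share a color.

2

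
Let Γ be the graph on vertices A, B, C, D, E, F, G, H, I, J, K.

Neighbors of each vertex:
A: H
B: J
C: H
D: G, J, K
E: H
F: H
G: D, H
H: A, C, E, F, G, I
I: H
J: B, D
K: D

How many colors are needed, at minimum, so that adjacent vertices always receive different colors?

2

D and G are adjacent, so at least 2 colors are needed.
2 colors suffice: color 1 → {B, D, H}; color 2 → {A, C, E, F, G, I, J, K}. Each edge has distinct colors on its endpoints.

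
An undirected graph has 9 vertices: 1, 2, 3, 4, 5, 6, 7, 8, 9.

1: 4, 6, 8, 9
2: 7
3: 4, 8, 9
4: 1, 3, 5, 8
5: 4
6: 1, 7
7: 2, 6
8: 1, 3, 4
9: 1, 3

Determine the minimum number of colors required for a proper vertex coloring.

1, 4, 8 are pairwise adjacent, so at least 3 colors are needed.
A valid assignment using 3 colors: 1=blue, 2=red, 3=blue, 4=red, 5=blue, 6=red, 7=blue, 8=green, 9=red. Every edge joins two different colors.

3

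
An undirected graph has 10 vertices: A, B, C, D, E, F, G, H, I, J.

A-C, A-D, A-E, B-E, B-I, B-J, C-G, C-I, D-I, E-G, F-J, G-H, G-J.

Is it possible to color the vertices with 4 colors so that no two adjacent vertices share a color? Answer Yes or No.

The chromatic number is 3. The cycle C-G-E-B-I-C has odd length 5, so it cannot be 2-colored; at least 3 colors are needed.
A valid assignment using 3 colors: A=1, B=1, C=2, D=2, E=2, F=1, G=1, H=2, I=3, J=2.
Since 4 ≥ 3, a proper 4-coloring certainly exists.

Yes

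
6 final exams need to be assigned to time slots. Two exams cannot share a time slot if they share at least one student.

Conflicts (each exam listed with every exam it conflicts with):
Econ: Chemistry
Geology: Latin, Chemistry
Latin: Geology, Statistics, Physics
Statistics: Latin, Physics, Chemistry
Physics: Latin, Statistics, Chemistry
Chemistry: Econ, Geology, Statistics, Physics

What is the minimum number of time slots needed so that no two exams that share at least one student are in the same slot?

Statistics, Physics, Chemistry pairwise conflict, so at least 3 time slots are needed.
3 time slots suffice: time slot 1 → {Latin, Chemistry}; time slot 2 → {Econ, Geology, Statistics}; time slot 3 → {Physics}. Every pair that conflicts lands in different time slots.

3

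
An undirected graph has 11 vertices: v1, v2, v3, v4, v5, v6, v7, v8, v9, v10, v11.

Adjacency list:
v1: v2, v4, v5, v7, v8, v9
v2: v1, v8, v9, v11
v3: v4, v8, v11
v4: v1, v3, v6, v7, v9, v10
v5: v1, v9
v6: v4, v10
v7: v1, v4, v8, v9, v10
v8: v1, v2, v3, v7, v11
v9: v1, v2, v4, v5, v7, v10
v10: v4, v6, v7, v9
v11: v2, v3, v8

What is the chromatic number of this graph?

v1, v4, v7, v9 are pairwise adjacent (a clique of size 4), so at least 4 colors are needed.
A valid assignment using 4 colors: v1=1, v2=4, v3=1, v4=2, v5=2, v6=3, v7=4, v8=2, v9=3, v10=1, v11=3. Every edge joins two different colors.

4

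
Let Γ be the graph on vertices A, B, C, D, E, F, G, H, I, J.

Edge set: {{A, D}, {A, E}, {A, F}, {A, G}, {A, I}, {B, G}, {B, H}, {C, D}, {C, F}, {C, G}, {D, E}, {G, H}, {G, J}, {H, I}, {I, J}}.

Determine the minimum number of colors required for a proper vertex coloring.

B, G, H are pairwise adjacent, so at least 3 colors are needed.
3 colors suffice: color 1 → {D, F, G, I}; color 2 → {A, C, H, J}; color 3 → {B, E}. Each edge has distinct colors on its endpoints.

3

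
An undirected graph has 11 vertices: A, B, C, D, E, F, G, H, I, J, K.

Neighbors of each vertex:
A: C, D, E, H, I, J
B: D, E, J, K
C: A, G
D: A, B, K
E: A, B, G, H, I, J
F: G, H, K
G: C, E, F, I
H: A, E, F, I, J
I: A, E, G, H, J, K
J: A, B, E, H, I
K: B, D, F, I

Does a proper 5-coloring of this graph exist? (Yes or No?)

The chromatic number is 5. A, E, H, I, J are mutually adjacent (a clique of size 5), so at least 5 colors are needed.
5 colors suffice: color red → {C, E, K}; color blue → {B, F, I}; color green → {A, G}; color yellow → {D, J}; color purple → {H}.
That is already a proper 5-coloring.

Yes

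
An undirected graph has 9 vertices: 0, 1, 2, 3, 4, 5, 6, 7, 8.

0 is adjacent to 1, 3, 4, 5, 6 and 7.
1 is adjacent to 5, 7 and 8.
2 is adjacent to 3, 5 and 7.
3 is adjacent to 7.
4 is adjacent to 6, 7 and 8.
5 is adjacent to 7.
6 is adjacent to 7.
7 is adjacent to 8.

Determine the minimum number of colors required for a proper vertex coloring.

4

0, 1, 5, 7 form a clique, so at least 4 colors are needed.
4 colors suffice: color red → {7}; color blue → {0, 2, 8}; color green → {1, 3, 4}; color yellow → {5, 6}. No two adjacent vertices share a color.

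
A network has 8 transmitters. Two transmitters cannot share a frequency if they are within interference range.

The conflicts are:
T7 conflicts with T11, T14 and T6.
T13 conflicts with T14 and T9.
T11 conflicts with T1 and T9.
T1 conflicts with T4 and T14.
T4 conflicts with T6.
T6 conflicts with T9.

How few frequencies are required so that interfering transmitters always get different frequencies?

The cycle T13-T14-T7-T6-T9-T13 has odd length 5, so it cannot be 2-colored; at least 3 frequencies are needed.
3 frequencies suffice: frequency 1 → {T7, T1, T9}; frequency 2 → {T11, T14, T6}; frequency 3 → {T13, T4}. Each listed conflict is separated.

3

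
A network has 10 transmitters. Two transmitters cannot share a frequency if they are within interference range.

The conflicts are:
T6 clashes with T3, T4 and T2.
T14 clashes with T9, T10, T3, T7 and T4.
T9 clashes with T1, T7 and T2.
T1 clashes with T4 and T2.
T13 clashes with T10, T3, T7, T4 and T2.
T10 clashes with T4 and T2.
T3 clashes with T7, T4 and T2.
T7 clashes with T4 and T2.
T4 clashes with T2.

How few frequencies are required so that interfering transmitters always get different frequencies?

T13, T3, T7, T4, T2 all conflict with each other, so at least 5 frequencies are needed.
5 frequencies suffice: T6=4, T14=2, T9=1, T1=3, T13=5, T10=3, T3=3, T7=4, T4=1, T2=2. Every pair that conflicts lands in different frequencies.

5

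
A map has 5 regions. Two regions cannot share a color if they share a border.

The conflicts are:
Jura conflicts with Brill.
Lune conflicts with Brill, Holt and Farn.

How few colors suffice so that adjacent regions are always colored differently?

2

Lune and Farn conflict, so at least 2 colors are needed.
2 colors suffice: Jura=1, Lune=1, Brill=2, Holt=2, Farn=2. No two conflicting regions share a color.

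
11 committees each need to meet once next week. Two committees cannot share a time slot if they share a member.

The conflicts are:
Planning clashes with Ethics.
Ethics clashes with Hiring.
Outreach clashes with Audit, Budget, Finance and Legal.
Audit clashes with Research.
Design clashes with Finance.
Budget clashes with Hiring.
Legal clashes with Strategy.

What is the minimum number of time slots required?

2

Design and Finance conflict, so at least 2 time slots are needed.
2 time slots suffice: time slot 1 → {Planning, Outreach, Design, Hiring, Research, Strategy}; time slot 2 → {Ethics, Audit, Budget, Finance, Legal}. Every pair that conflicts lands in different time slots.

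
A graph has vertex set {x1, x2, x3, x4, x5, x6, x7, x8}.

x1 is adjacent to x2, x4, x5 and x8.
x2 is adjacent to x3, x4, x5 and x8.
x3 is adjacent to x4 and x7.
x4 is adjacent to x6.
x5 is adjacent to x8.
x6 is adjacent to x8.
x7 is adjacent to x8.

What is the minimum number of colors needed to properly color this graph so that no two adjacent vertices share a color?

x1, x2, x5, x8 form a clique, so at least 4 colors are needed.
One proper 4-coloring: x1=3, x2=1, x3=3, x4=2, x5=4, x6=1, x7=1, x8=2. Every edge joins two different colors.

4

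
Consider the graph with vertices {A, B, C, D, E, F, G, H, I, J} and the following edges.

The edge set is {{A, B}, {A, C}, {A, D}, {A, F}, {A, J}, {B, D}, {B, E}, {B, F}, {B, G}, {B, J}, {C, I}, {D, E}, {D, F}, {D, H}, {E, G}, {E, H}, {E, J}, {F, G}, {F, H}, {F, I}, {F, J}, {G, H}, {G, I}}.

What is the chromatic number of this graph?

A, B, F, J are pairwise adjacent (a clique of size 4), so at least 4 colors are needed.
4 colors suffice: A=3, B=2, C=1, D=4, E=1, F=1, G=3, H=2, I=2, J=4. Every edge joins two different colors.

4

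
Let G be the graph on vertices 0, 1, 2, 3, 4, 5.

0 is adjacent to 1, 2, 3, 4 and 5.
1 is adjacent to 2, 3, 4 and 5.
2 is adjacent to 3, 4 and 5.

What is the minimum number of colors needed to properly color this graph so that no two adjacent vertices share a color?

0, 1, 2, 4 are pairwise adjacent (a clique of size 4), so at least 4 colors are needed.
4 colors suffice: 0=red, 1=blue, 2=green, 3=yellow, 4=yellow, 5=yellow. Every edge joins two different colors.

4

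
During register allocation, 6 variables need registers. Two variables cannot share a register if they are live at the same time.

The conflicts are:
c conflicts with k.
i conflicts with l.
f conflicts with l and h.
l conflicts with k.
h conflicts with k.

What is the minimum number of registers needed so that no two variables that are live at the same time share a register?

i and l conflict, so at least 2 registers are needed.
Using 2 registers: c=2, i=1, f=1, l=2, h=2, k=1. Every pair that conflicts lands in different registers.

2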